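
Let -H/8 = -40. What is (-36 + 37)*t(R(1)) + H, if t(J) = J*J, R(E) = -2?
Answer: 324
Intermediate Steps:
H = 320 (H = -8*(-40) = 320)
t(J) = J²
(-36 + 37)*t(R(1)) + H = (-36 + 37)*(-2)² + 320 = 1*4 + 320 = 4 + 320 = 324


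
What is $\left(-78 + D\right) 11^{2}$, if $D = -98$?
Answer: $-21296$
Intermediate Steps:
$\left(-78 + D\right) 11^{2} = \left(-78 - 98\right) 11^{2} = \left(-176\right) 121 = -21296$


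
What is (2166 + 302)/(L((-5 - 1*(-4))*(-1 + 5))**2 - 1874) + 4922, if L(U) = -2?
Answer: 4600836/935 ≈ 4920.7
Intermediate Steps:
(2166 + 302)/(L((-5 - 1*(-4))*(-1 + 5))**2 - 1874) + 4922 = (2166 + 302)/((-2)**2 - 1874) + 4922 = 2468/(4 - 1874) + 4922 = 2468/(-1870) + 4922 = 2468*(-1/1870) + 4922 = -1234/935 + 4922 = 4600836/935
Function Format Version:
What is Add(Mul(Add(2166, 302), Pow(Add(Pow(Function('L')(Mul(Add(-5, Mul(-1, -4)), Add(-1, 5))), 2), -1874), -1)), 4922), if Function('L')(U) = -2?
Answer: Rational(4600836, 935) ≈ 4920.7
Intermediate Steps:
Add(Mul(Add(2166, 302), Pow(Add(Pow(Function('L')(Mul(Add(-5, Mul(-1, -4)), Add(-1, 5))), 2), -1874), -1)), 4922) = Add(Mul(Add(2166, 302), Pow(Add(Pow(-2, 2), -1874), -1)), 4922) = Add(Mul(2468, Pow(Add(4, -1874), -1)), 4922) = Add(Mul(2468, Pow(-1870, -1)), 4922) = Add(Mul(2468, Rational(-1, 1870)), 4922) = Add(Rational(-1234, 935), 4922) = Rational(4600836, 935)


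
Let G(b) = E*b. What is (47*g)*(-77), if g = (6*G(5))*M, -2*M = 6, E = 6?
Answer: 1954260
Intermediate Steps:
M = -3 (M = -½*6 = -3)
G(b) = 6*b
g = -540 (g = (6*(6*5))*(-3) = (6*30)*(-3) = 180*(-3) = -540)
(47*g)*(-77) = (47*(-540))*(-77) = -25380*(-77) = 1954260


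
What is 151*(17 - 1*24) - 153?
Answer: -1210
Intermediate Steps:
151*(17 - 1*24) - 153 = 151*(17 - 24) - 153 = 151*(-7) - 153 = -1057 - 153 = -1210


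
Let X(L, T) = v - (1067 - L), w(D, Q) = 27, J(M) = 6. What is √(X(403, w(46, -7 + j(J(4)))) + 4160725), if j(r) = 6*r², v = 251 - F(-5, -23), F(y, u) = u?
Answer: √4160335 ≈ 2039.7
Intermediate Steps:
v = 274 (v = 251 - 1*(-23) = 251 + 23 = 274)
X(L, T) = -793 + L (X(L, T) = 274 - (1067 - L) = 274 + (-1067 + L) = -793 + L)
√(X(403, w(46, -7 + j(J(4)))) + 4160725) = √((-793 + 403) + 4160725) = √(-390 + 4160725) = √4160335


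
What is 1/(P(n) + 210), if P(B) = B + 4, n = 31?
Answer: 1/245 ≈ 0.0040816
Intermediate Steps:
P(B) = 4 + B
1/(P(n) + 210) = 1/((4 + 31) + 210) = 1/(35 + 210) = 1/245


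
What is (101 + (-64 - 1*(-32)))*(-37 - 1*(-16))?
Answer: -1449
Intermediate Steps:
(101 + (-64 - 1*(-32)))*(-37 - 1*(-16)) = (101 + (-64 + 32))*(-37 + 16) = (101 - 32)*(-21) = 69*(-21) = -1449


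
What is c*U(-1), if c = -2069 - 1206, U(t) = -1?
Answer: 3275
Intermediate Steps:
c = -3275
c*U(-1) = -3275*(-1) = 3275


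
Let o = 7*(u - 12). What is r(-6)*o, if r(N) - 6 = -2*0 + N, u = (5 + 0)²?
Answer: 0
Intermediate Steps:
u = 25 (u = 5² = 25)
r(N) = 6 + N (r(N) = 6 + (-2*0 + N) = 6 + (0 + N) = 6 + N)
o = 91 (o = 7*(25 - 12) = 7*13 = 91)
r(-6)*o = (6 - 6)*91 = 0*91 = 0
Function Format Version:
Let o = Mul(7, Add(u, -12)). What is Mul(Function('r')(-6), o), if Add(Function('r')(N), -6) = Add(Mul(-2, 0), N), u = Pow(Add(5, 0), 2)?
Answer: 0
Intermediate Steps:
u = 25 (u = Pow(5, 2) = 25)
Function('r')(N) = Add(6, N) (Function('r')(N) = Add(6, Add(Mul(-2, 0), N)) = Add(6, Add(0, N)) = Add(6, N))
o = 91 (o = Mul(7, Add(25, -12)) = Mul(7, 13) = 91)
Mul(Function('r')(-6), o) = Mul(Add(6, -6), 91) = Mul(0, 91) = 0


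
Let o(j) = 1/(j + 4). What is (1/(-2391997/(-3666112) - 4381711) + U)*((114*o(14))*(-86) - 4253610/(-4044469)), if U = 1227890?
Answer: -130101714182627090954224361608/194909119448649908445 ≈ -6.6750e+8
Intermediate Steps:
o(j) = 1/(4 + j)
(1/(-2391997/(-3666112) - 4381711) + U)*((114*o(14))*(-86) - 4253610/(-4044469)) = (1/(-2391997/(-3666112) - 4381711) + 1227890)*((114/(4 + 14))*(-86) - 4253610/(-4044469)) = (1/(-2391997*(-1/3666112) - 4381711) + 1227890)*((114/18)*(-86) - 4253610*(-1/4044469)) = (1/(2391997/3666112 - 4381711) + 1227890)*((114*(1/18))*(-86) + 4253610/4044469) = (1/(-16063840885635/3666112) + 1227890)*((19/3)*(-86) + 4253610/4044469) = (-3666112/16063840885635 + 1227890)*(-1634/3 + 4253610/4044469) = (19724629585058694038/16063840885635)*(-6595901516/12133407) = -130101714182627090954224361608/194909119448649908445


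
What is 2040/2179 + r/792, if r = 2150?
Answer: 3150265/862884 ≈ 3.6509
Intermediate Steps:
2040/2179 + r/792 = 2040/2179 + 2150/792 = 2040*(1/2179) + 2150*(1/792) = 2040/2179 + 1075/396 = 3150265/862884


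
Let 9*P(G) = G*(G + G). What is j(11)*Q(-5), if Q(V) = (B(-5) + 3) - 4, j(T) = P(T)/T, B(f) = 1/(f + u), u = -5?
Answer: -121/45 ≈ -2.6889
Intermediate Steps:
P(G) = 2*G**2/9 (P(G) = (G*(G + G))/9 = (G*(2*G))/9 = (2*G**2)/9 = 2*G**2/9)
B(f) = 1/(-5 + f) (B(f) = 1/(f - 5) = 1/(-5 + f))
j(T) = 2*T/9 (j(T) = (2*T**2/9)/T = 2*T/9)
Q(V) = -11/10 (Q(V) = (1/(-5 - 5) + 3) - 4 = (1/(-10) + 3) - 4 = (-1/10 + 3) - 4 = 29/10 - 4 = -11/10)
j(11)*Q(-5) = ((2/9)*11)*(-11/10) = (22/9)*(-11/10) = -121/45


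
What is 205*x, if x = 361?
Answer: 74005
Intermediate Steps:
205*x = 205*361 = 74005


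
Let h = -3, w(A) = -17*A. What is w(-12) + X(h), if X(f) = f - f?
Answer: 204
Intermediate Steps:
X(f) = 0
w(-12) + X(h) = -17*(-12) + 0 = 204 + 0 = 204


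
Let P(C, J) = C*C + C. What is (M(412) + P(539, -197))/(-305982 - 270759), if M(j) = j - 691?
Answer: -96927/192247 ≈ -0.50418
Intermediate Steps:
P(C, J) = C + C**2 (P(C, J) = C**2 + C = C + C**2)
M(j) = -691 + j
(M(412) + P(539, -197))/(-305982 - 270759) = ((-691 + 412) + 539*(1 + 539))/(-305982 - 270759) = (-279 + 539*540)/(-576741) = (-279 + 291060)*(-1/576741) = 290781*(-1/576741) = -96927/192247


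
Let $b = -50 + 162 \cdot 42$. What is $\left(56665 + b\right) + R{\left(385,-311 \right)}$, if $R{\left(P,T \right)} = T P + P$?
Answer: $-55931$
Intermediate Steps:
$b = 6754$ ($b = -50 + 6804 = 6754$)
$R{\left(P,T \right)} = P + P T$ ($R{\left(P,T \right)} = P T + P = P + P T$)
$\left(56665 + b\right) + R{\left(385,-311 \right)} = \left(56665 + 6754\right) + 385 \left(1 - 311\right) = 63419 + 385 \left(-310\right) = 63419 - 119350 = -55931$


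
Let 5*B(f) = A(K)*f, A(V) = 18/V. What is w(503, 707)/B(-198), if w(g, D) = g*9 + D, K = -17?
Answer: 222445/1782 ≈ 124.83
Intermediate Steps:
w(g, D) = D + 9*g (w(g, D) = 9*g + D = D + 9*g)
B(f) = -18*f/85 (B(f) = ((18/(-17))*f)/5 = ((18*(-1/17))*f)/5 = (-18*f/17)/5 = -18*f/85)
w(503, 707)/B(-198) = (707 + 9*503)/((-18/85*(-198))) = (707 + 4527)/(3564/85) = 5234*(85/3564) = 222445/1782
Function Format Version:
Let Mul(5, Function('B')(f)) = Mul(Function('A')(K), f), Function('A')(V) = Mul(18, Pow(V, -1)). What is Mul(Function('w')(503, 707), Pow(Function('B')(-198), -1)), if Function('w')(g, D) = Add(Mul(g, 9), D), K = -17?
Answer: Rational(222445, 1782) ≈ 124.83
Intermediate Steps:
Function('w')(g, D) = Add(D, Mul(9, g)) (Function('w')(g, D) = Add(Mul(9, g), D) = Add(D, Mul(9, g)))
Function('B')(f) = Mul(Rational(-18, 85), f) (Function('B')(f) = Mul(Rational(1, 5), Mul(Mul(18, Pow(-17, -1)), f)) = Mul(Rational(1, 5), Mul(Mul(18, Rational(-1, 17)), f)) = Mul(Rational(1, 5), Mul(Rational(-18, 17), f)) = Mul(Rational(-18, 85), f))
Mul(Function('w')(503, 707), Pow(Function('B')(-198), -1)) = Mul(Add(707, Mul(9, 503)), Pow(Mul(Rational(-18, 85), -198), -1)) = Mul(Add(707, 4527), Pow(Rational(3564, 85), -1)) = Mul(5234, Rational(85, 3564)) = Rational(222445, 1782)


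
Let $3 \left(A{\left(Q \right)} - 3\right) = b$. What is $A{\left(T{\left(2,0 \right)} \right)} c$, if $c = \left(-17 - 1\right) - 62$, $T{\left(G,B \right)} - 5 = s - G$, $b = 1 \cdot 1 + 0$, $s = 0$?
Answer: $- \frac{800}{3} \approx -266.67$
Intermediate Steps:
$b = 1$ ($b = 1 + 0 = 1$)
$T{\left(G,B \right)} = 5 - G$ ($T{\left(G,B \right)} = 5 + \left(0 - G\right) = 5 - G$)
$c = -80$ ($c = -18 - 62 = -80$)
$A{\left(Q \right)} = \frac{10}{3}$ ($A{\left(Q \right)} = 3 + \frac{1}{3} \cdot 1 = 3 + \frac{1}{3} = \frac{10}{3}$)
$A{\left(T{\left(2,0 \right)} \right)} c = \frac{10}{3} \left(-80\right) = - \frac{800}{3}$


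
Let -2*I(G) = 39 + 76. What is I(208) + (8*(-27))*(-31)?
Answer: 13277/2 ≈ 6638.5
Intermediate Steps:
I(G) = -115/2 (I(G) = -(39 + 76)/2 = -½*115 = -115/2)
I(208) + (8*(-27))*(-31) = -115/2 + (8*(-27))*(-31) = -115/2 - 216*(-31) = -115/2 + 6696 = 13277/2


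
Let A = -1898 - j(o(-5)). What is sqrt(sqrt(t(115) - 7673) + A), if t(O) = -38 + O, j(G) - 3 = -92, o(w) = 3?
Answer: sqrt(-1809 + 6*I*sqrt(211)) ≈ 1.0243 + 42.545*I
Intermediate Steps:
j(G) = -89 (j(G) = 3 - 92 = -89)
A = -1809 (A = -1898 - 1*(-89) = -1898 + 89 = -1809)
sqrt(sqrt(t(115) - 7673) + A) = sqrt(sqrt((-38 + 115) - 7673) - 1809) = sqrt(sqrt(77 - 7673) - 1809) = sqrt(sqrt(-7596) - 1809) = sqrt(6*I*sqrt(211) - 1809) = sqrt(-1809 + 6*I*sqrt(211))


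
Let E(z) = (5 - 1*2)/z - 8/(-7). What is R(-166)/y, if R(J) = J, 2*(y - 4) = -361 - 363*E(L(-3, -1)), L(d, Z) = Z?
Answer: -581/562 ≈ -1.0338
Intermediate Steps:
E(z) = 8/7 + 3/z (E(z) = (5 - 2)/z - 8*(-⅐) = 3/z + 8/7 = 8/7 + 3/z)
y = 1124/7 (y = 4 + (-361 - 363*(8/7 + 3/(-1)))/2 = 4 + (-361 - 363*(8/7 + 3*(-1)))/2 = 4 + (-361 - 363*(8/7 - 3))/2 = 4 + (-361 - 363*(-13/7))/2 = 4 + (-361 + 4719/7)/2 = 4 + (½)*(2192/7) = 4 + 1096/7 = 1124/7 ≈ 160.57)
R(-166)/y = -166/1124/7 = -166*7/1124 = -581/562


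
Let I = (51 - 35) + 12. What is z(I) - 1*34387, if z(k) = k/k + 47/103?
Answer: -3541711/103 ≈ -34386.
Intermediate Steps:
I = 28 (I = 16 + 12 = 28)
z(k) = 150/103 (z(k) = 1 + 47*(1/103) = 1 + 47/103 = 150/103)
z(I) - 1*34387 = 150/103 - 1*34387 = 150/103 - 34387 = -3541711/103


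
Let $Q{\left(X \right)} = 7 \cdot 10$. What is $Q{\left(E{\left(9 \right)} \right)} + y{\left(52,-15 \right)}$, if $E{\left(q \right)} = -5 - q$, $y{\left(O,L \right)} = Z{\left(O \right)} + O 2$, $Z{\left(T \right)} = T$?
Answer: $226$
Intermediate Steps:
$y{\left(O,L \right)} = 3 O$ ($y{\left(O,L \right)} = O + O 2 = O + 2 O = 3 O$)
$Q{\left(X \right)} = 70$
$Q{\left(E{\left(9 \right)} \right)} + y{\left(52,-15 \right)} = 70 + 3 \cdot 52 = 70 + 156 = 226$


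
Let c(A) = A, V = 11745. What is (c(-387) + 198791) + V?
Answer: 210149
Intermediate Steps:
(c(-387) + 198791) + V = (-387 + 198791) + 11745 = 198404 + 11745 = 210149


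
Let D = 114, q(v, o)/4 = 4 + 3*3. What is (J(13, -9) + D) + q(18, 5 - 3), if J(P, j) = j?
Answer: 157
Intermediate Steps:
q(v, o) = 52 (q(v, o) = 4*(4 + 3*3) = 4*(4 + 9) = 4*13 = 52)
(J(13, -9) + D) + q(18, 5 - 3) = (-9 + 114) + 52 = 105 + 52 = 157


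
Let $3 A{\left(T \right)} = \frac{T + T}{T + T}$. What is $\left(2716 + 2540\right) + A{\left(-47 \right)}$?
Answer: $\frac{15769}{3} \approx 5256.3$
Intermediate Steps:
$A{\left(T \right)} = \frac{1}{3}$ ($A{\left(T \right)} = \frac{\left(T + T\right) \frac{1}{T + T}}{3} = \frac{2 T \frac{1}{2 T}}{3} = \frac{1}{3} \cdot 1 = \frac{1}{3}$)
$\left(2716 + 2540\right) + A{\left(-47 \right)} = \left(2716 + 2540\right) + \frac{1}{3} = 5256 + \frac{1}{3} = \frac{15769}{3}$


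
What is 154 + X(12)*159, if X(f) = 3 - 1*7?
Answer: -482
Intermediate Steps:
X(f) = -4 (X(f) = 3 - 7 = -4)
154 + X(12)*159 = 154 - 4*159 = 154 - 636 = -482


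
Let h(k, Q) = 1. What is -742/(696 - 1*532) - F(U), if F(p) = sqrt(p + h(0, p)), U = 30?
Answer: -371/82 - sqrt(31) ≈ -10.092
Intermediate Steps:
F(p) = sqrt(1 + p) (F(p) = sqrt(p + 1) = sqrt(1 + p))
-742/(696 - 1*532) - F(U) = -742/(696 - 1*532) - sqrt(1 + 30) = -742/(696 - 532) - sqrt(31) = -742/164 - sqrt(31) = -742*1/164 - sqrt(31) = -371/82 - sqrt(31)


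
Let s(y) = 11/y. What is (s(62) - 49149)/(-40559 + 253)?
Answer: 3047227/2498972 ≈ 1.2194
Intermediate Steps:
(s(62) - 49149)/(-40559 + 253) = (11/62 - 49149)/(-40559 + 253) = (11*(1/62) - 49149)/(-40306) = (11/62 - 49149)*(-1/40306) = -3047227/62*(-1/40306) = 3047227/2498972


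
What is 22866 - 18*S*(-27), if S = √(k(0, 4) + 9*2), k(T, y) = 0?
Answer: 22866 + 1458*√2 ≈ 24928.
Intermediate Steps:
S = 3*√2 (S = √(0 + 9*2) = √(0 + 18) = √18 = 3*√2 ≈ 4.2426)
22866 - 18*S*(-27) = 22866 - 18*(3*√2)*(-27) = 22866 - 54*√2*(-27) = 22866 - (-1458)*√2 = 22866 + 1458*√2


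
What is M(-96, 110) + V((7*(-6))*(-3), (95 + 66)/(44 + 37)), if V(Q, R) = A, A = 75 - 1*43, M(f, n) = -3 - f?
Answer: 125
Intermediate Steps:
A = 32 (A = 75 - 43 = 32)
V(Q, R) = 32
M(-96, 110) + V((7*(-6))*(-3), (95 + 66)/(44 + 37)) = (-3 - 1*(-96)) + 32 = (-3 + 96) + 32 = 93 + 32 = 125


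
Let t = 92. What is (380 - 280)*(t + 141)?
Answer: 23300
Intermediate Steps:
(380 - 280)*(t + 141) = (380 - 280)*(92 + 141) = 100*233 = 23300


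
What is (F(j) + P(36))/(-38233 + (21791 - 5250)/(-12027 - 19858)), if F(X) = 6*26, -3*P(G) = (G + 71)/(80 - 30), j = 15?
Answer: -21219923/5224610340 ≈ -0.0040615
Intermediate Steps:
P(G) = -71/150 - G/150 (P(G) = -(G + 71)/(3*(80 - 30)) = -(71 + G)/(3*50) = -(71/50 + G/50)/3 = -71/150 - G/150)
F(X) = 156
(F(j) + P(36))/(-38233 + (21791 - 5250)/(-12027 - 19858)) = (156 + (-71/150 - 1/150*36))/(-38233 + (21791 - 5250)/(-12027 - 19858)) = (156 + (-71/150 - 6/25))/(-38233 + 16541/(-31885)) = (156 - 107/150)/(-38233 + 16541*(-1/31885)) = 23293/(150*(-38233 - 2363/4555)) = 23293/(150*(-174153678/4555)) = (23293/150)*(-4555/174153678) = -21219923/5224610340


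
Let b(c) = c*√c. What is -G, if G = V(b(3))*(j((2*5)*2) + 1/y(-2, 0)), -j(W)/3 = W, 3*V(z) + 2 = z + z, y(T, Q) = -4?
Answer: -241/6 + 241*√3/2 ≈ 168.55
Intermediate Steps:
b(c) = c^(3/2)
V(z) = -⅔ + 2*z/3 (V(z) = -⅔ + (z + z)/3 = -⅔ + (2*z)/3 = -⅔ + 2*z/3)
j(W) = -3*W
G = 241/6 - 241*√3/2 (G = (-⅔ + 2*3^(3/2)/3)*(-3*2*5*2 + 1/(-4)) = (-⅔ + 2*(3*√3)/3)*(-30*2 - ¼) = (-⅔ + 2*√3)*(-3*20 - ¼) = (-⅔ + 2*√3)*(-60 - ¼) = (-⅔ + 2*√3)*(-241/4) = 241/6 - 241*√3/2 ≈ -168.55)
-G = -(241/6 - 241*√3/2) = -241/6 + 241*√3/2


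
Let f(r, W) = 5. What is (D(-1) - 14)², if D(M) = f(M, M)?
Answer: 81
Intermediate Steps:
D(M) = 5
(D(-1) - 14)² = (5 - 14)² = (-9)² = 81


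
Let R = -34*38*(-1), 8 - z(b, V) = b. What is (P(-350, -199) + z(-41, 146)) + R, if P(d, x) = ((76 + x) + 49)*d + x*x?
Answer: 66842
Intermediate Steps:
P(d, x) = x² + d*(125 + x) (P(d, x) = (125 + x)*d + x² = d*(125 + x) + x² = x² + d*(125 + x))
z(b, V) = 8 - b
R = 1292 (R = -1292*(-1) = 1292)
(P(-350, -199) + z(-41, 146)) + R = (((-199)² + 125*(-350) - 350*(-199)) + (8 - 1*(-41))) + 1292 = ((39601 - 43750 + 69650) + (8 + 41)) + 1292 = (65501 + 49) + 1292 = 65550 + 1292 = 66842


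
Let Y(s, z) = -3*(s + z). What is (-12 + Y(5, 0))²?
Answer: 729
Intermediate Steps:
Y(s, z) = -3*s - 3*z
(-12 + Y(5, 0))² = (-12 + (-3*5 - 3*0))² = (-12 + (-15 + 0))² = (-12 - 15)² = (-27)² = 729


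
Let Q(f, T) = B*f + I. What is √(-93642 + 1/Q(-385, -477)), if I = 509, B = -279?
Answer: I*√272675900424067/53962 ≈ 306.01*I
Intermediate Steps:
Q(f, T) = 509 - 279*f (Q(f, T) = -279*f + 509 = 509 - 279*f)
√(-93642 + 1/Q(-385, -477)) = √(-93642 + 1/(509 - 279*(-385))) = √(-93642 + 1/(509 + 107415)) = √(-93642 + 1/107924) = √(-10106219207/107924) = I*√272675900424067/53962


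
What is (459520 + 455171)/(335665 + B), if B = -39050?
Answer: 914691/296615 ≈ 3.0838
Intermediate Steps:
(459520 + 455171)/(335665 + B) = (459520 + 455171)/(335665 - 39050) = 914691/296615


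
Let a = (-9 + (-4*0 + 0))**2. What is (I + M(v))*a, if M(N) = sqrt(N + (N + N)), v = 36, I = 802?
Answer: 64962 + 486*sqrt(3) ≈ 65804.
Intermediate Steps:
M(N) = sqrt(3)*sqrt(N) (M(N) = sqrt(N + 2*N) = sqrt(3*N) = sqrt(3)*sqrt(N))
a = 81 (a = (-9 + (0 + 0))**2 = (-9 + 0)**2 = (-9)**2 = 81)
(I + M(v))*a = (802 + sqrt(3)*sqrt(36))*81 = (802 + sqrt(3)*6)*81 = (802 + 6*sqrt(3))*81 = 64962 + 486*sqrt(3)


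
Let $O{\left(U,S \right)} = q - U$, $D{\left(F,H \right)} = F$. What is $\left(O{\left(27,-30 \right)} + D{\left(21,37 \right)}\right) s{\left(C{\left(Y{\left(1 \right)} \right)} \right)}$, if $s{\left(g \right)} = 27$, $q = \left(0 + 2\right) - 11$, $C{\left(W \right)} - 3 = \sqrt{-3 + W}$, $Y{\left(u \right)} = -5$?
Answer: $-405$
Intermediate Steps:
$C{\left(W \right)} = 3 + \sqrt{-3 + W}$
$q = -9$ ($q = 2 - 11 = -9$)
$O{\left(U,S \right)} = -9 - U$
$\left(O{\left(27,-30 \right)} + D{\left(21,37 \right)}\right) s{\left(C{\left(Y{\left(1 \right)} \right)} \right)} = \left(\left(-9 - 27\right) + 21\right) 27 = \left(-36 + 21\right) 27 = \left(-15\right) 27 = -405$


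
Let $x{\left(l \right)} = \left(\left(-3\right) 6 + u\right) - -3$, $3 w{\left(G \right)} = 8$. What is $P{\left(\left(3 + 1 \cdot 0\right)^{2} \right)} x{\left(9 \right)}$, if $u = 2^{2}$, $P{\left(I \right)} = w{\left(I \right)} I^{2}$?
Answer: $-2376$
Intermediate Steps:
$w{\left(G \right)} = \frac{8}{3}$ ($w{\left(G \right)} = \frac{1}{3} \cdot 8 = \frac{8}{3}$)
$P{\left(I \right)} = \frac{8 I^{2}}{3}$
$u = 4$
$x{\left(l \right)} = -11$ ($x{\left(l \right)} = \left(\left(-3\right) 6 + 4\right) - -3 = \left(-18 + 4\right) + 3 = -14 + 3 = -11$)
$P{\left(\left(3 + 1 \cdot 0\right)^{2} \right)} x{\left(9 \right)} = \frac{8 \left(\left(3 + 1 \cdot 0\right)^{2}\right)^{2}}{3} \left(-11\right) = \frac{8 \left(\left(3 + 0\right)^{2}\right)^{2}}{3} \left(-11\right) = \frac{8 \left(3^{2}\right)^{2}}{3} \left(-11\right) = \frac{8 \cdot 9^{2}}{3} \left(-11\right) = \frac{8}{3} \cdot 81 \left(-11\right) = 216 \left(-11\right) = -2376$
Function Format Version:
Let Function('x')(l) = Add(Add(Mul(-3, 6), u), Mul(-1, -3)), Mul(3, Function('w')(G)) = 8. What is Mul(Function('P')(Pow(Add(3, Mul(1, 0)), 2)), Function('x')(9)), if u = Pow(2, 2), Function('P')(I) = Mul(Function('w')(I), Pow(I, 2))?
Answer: -2376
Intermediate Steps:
Function('w')(G) = Rational(8, 3) (Function('w')(G) = Mul(Rational(1, 3), 8) = Rational(8, 3))
Function('P')(I) = Mul(Rational(8, 3), Pow(I, 2))
u = 4
Function('x')(l) = -11 (Function('x')(l) = Add(Add(Mul(-3, 6), 4), Mul(-1, -3)) = Add(Add(-18, 4), 3) = Add(-14, 3) = -11)
Mul(Function('P')(Pow(Add(3, Mul(1, 0)), 2)), Function('x')(9)) = Mul(Mul(Rational(8, 3), Pow(Pow(Add(3, Mul(1, 0)), 2), 2)), -11) = Mul(Mul(Rational(8, 3), Pow(Pow(Add(3, 0), 2), 2)), -11) = Mul(Mul(Rational(8, 3), Pow(Pow(3, 2), 2)), -11) = Mul(Mul(Rational(8, 3), Pow(9, 2)), -11) = Mul(Mul(Rational(8, 3), 81), -11) = Mul(216, -11) = -2376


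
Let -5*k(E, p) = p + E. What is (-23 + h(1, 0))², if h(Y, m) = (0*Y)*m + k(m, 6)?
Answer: 14641/25 ≈ 585.64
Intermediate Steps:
k(E, p) = -E/5 - p/5 (k(E, p) = -(p + E)/5 = -(E + p)/5 = -E/5 - p/5)
h(Y, m) = -6/5 - m/5 (h(Y, m) = (0*Y)*m + (-m/5 - ⅕*6) = 0*m + (-m/5 - 6/5) = 0 + (-6/5 - m/5) = -6/5 - m/5)
(-23 + h(1, 0))² = (-23 + (-6/5 - ⅕*0))² = (-23 + (-6/5 + 0))² = (-23 - 6/5)² = (-121/5)² = 14641/25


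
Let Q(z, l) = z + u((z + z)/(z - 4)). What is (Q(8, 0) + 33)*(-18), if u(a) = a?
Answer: -810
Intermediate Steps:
Q(z, l) = z + 2*z/(-4 + z) (Q(z, l) = z + (z + z)/(z - 4) = z + (2*z)/(-4 + z) = z + 2*z/(-4 + z))
(Q(8, 0) + 33)*(-18) = (8*(-2 + 8)/(-4 + 8) + 33)*(-18) = (8*6/4 + 33)*(-18) = (8*(¼)*6 + 33)*(-18) = (12 + 33)*(-18) = 45*(-18) = -810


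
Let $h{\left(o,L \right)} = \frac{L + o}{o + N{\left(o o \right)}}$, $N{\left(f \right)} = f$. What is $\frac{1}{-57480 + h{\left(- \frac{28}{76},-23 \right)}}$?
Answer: $- \frac{7}{401657} \approx -1.7428 \cdot 10^{-5}$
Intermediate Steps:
$h{\left(o,L \right)} = \frac{L + o}{o + o^{2}}$ ($h{\left(o,L \right)} = \frac{L + o}{o + o o} = \frac{L + o}{o + o^{2}}$)
$\frac{1}{-57480 + h{\left(- \frac{28}{76},-23 \right)}} = \frac{1}{-57480 + \frac{-23 - \frac{28}{76}}{- \frac{28}{76} \left(1 - \frac{28}{76}\right)}} = \frac{1}{-57480 + \frac{-23 - \frac{7}{19}}{\left(-28\right) \frac{1}{76} \left(1 - \frac{7}{19}\right)}} = \frac{1}{-57480 + \frac{-23 - \frac{7}{19}}{\left(- \frac{7}{19}\right) \left(1 - \frac{7}{19}\right)}} = \frac{1}{-57480 - \frac{19}{7} \frac{1}{\frac{12}{19}} \left(- \frac{444}{19}\right)} = \frac{1}{-57480 - \frac{361}{84} \left(- \frac{444}{19}\right)} = \frac{1}{-57480 + \frac{703}{7}} = \frac{1}{- \frac{401657}{7}} = - \frac{7}{401657}$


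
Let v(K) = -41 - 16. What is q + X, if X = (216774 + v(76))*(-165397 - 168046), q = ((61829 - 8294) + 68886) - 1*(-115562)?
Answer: -72262528648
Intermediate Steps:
v(K) = -57
q = 237983 (q = (53535 + 68886) + 115562 = 122421 + 115562 = 237983)
X = -72262766631 (X = (216774 - 57)*(-165397 - 168046) = 216717*(-333443) = -72262766631)
q + X = 237983 - 72262766631 = -72262528648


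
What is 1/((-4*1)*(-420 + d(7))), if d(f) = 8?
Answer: 1/1648 ≈ 0.00060680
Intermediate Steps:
1/((-4*1)*(-420 + d(7))) = 1/((-4*1)*(-420 + 8)) = 1/(-4*(-412)) = 1/1648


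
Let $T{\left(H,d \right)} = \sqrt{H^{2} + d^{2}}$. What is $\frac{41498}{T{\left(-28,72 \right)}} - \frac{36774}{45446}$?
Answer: $- \frac{18387}{22723} + \frac{20749 \sqrt{373}}{746} \approx 536.36$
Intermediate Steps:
$\frac{41498}{T{\left(-28,72 \right)}} - \frac{36774}{45446} = \frac{41498}{\sqrt{\left(-28\right)^{2} + 72^{2}}} - \frac{36774}{45446} = \frac{41498}{\sqrt{784 + 5184}} - \frac{18387}{22723} = \frac{41498}{\sqrt{5968}} - \frac{18387}{22723} = \frac{41498}{4 \sqrt{373}} - \frac{18387}{22723} = 41498 \frac{\sqrt{373}}{1492} - \frac{18387}{22723} = \frac{20749 \sqrt{373}}{746} - \frac{18387}{22723} = - \frac{18387}{22723} + \frac{20749 \sqrt{373}}{746}$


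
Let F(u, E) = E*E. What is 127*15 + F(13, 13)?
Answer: 2074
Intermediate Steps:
F(u, E) = E²
127*15 + F(13, 13) = 127*15 + 13² = 1905 + 169 = 2074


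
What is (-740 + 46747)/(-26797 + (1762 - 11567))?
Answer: -46007/36602 ≈ -1.2570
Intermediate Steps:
(-740 + 46747)/(-26797 + (1762 - 11567)) = 46007/(-26797 - 9805) = 46007/(-36602) = 46007*(-1/36602) = -46007/36602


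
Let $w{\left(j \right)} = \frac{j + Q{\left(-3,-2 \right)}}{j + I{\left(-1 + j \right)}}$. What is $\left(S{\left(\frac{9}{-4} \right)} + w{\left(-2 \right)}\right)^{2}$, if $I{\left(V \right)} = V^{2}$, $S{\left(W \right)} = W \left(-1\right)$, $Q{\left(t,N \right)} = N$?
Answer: $\frac{2209}{784} \approx 2.8176$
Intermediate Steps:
$S{\left(W \right)} = - W$
$w{\left(j \right)} = \frac{-2 + j}{j + \left(-1 + j\right)^{2}}$ ($w{\left(j \right)} = \frac{j - 2}{j + \left(-1 + j\right)^{2}} = \frac{-2 + j}{j + \left(-1 + j\right)^{2}}$)
$\left(S{\left(\frac{9}{-4} \right)} + w{\left(-2 \right)}\right)^{2} = \left(- \frac{9}{-4} + \frac{-2 - 2}{-2 + \left(-1 - 2\right)^{2}}\right)^{2} = \left(- \frac{9 \left(-1\right)}{4} + \frac{1}{-2 + \left(-3\right)^{2}} \left(-4\right)\right)^{2} = \left(\left(-1\right) \left(- \frac{9}{4}\right) + \frac{1}{-2 + 9} \left(-4\right)\right)^{2} = \left(\frac{9}{4} + \frac{1}{7} \left(-4\right)\right)^{2} = \left(\frac{9}{4} - \frac{4}{7}\right)^{2} = \left(\frac{47}{28}\right)^{2} = \frac{2209}{784}$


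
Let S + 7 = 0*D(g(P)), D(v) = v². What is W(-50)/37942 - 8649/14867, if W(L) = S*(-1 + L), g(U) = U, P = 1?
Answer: -322852839/564083714 ≈ -0.57235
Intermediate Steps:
S = -7 (S = -7 + 0*1² = -7 + 0*1 = -7 + 0 = -7)
W(L) = 7 - 7*L (W(L) = -7*(-1 + L) = 7 - 7*L)
W(-50)/37942 - 8649/14867 = (7 - 7*(-50))/37942 - 8649/14867 = (7 + 350)*(1/37942) - 8649*1/14867 = 357*(1/37942) - 8649/14867 = 357/37942 - 8649/14867 = -322852839/564083714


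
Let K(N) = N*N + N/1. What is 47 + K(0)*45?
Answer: 47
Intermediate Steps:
K(N) = N + N**2 (K(N) = N**2 + N*1 = N**2 + N = N + N**2)
47 + K(0)*45 = 47 + (0*(1 + 0))*45 = 47 + (0*1)*45 = 47 + 0*45 = 47 + 0 = 47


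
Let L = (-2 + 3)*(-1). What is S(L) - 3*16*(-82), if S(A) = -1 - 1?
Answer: 3934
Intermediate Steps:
L = -1 (L = 1*(-1) = -1)
S(A) = -2
S(L) - 3*16*(-82) = -2 - 3*16*(-82) = -2 - 48*(-82) = -2 + 3936 = 3934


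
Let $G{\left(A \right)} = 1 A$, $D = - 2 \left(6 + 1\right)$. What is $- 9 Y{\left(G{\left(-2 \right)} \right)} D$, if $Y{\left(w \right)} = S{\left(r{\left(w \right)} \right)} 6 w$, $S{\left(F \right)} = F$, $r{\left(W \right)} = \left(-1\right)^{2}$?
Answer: $-1512$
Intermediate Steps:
$r{\left(W \right)} = 1$
$D = -14$ ($D = \left(-2\right) 7 = -14$)
$G{\left(A \right)} = A$
$Y{\left(w \right)} = 6 w$ ($Y{\left(w \right)} = 1 \cdot 6 w = 6 w$)
$- 9 Y{\left(G{\left(-2 \right)} \right)} D = - 9 \cdot 6 \left(-2\right) \left(-14\right) = \left(-9\right) \left(-12\right) \left(-14\right) = 108 \left(-14\right) = -1512$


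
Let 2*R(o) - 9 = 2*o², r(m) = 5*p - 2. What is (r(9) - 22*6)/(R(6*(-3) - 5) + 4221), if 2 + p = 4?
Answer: -248/9509 ≈ -0.026081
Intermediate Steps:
p = 2 (p = -2 + 4 = 2)
r(m) = 8 (r(m) = 5*2 - 2 = 10 - 2 = 8)
R(o) = 9/2 + o² (R(o) = 9/2 + (2*o²)/2 = 9/2 + o²)
(r(9) - 22*6)/(R(6*(-3) - 5) + 4221) = (8 - 22*6)/((9/2 + (6*(-3) - 5)²) + 4221) = (8 - 132)/((9/2 + (-18 - 5)²) + 4221) = -124/((9/2 + (-23)²) + 4221) = -124/((9/2 + 529) + 4221) = -124/(1067/2 + 4221) = -124/9509/2 = -124*2/9509 = -248/9509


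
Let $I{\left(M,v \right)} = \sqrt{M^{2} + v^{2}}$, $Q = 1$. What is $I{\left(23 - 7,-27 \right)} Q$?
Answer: $\sqrt{985} \approx 31.385$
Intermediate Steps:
$I{\left(23 - 7,-27 \right)} Q = \sqrt{\left(23 - 7\right)^{2} + \left(-27\right)^{2}} \cdot 1 = \sqrt{16^{2} + 729} \cdot 1 = \sqrt{256 + 729} \cdot 1 = \sqrt{985} \cdot 1 = \sqrt{985}$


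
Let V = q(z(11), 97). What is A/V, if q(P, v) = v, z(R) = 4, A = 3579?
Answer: 3579/97 ≈ 36.897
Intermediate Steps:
V = 97
A/V = 3579/97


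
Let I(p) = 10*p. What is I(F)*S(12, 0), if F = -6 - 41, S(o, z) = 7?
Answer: -3290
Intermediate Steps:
F = -47
I(F)*S(12, 0) = (10*(-47))*7 = -470*7 = -3290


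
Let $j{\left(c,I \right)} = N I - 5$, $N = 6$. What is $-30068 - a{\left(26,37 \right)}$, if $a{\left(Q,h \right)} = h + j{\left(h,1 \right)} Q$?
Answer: $-30131$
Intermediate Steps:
$j{\left(c,I \right)} = -5 + 6 I$ ($j{\left(c,I \right)} = 6 I - 5 = -5 + 6 I$)
$a{\left(Q,h \right)} = Q + h$ ($a{\left(Q,h \right)} = h + \left(-5 + 6 \cdot 1\right) Q = h + \left(-5 + 6\right) Q = h + 1 Q = h + Q = Q + h$)
$-30068 - a{\left(26,37 \right)} = -30068 - \left(26 + 37\right) = -30068 - 63 = -30131$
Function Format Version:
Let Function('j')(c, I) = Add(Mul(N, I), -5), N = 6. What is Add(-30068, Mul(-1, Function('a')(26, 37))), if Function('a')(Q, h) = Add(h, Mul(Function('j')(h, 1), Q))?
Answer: -30131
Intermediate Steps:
Function('j')(c, I) = Add(-5, Mul(6, I)) (Function('j')(c, I) = Add(Mul(6, I), -5) = Add(-5, Mul(6, I)))
Function('a')(Q, h) = Add(Q, h) (Function('a')(Q, h) = Add(h, Mul(Add(-5, Mul(6, 1)), Q)) = Add(h, Mul(Add(-5, 6), Q)) = Add(h, Mul(1, Q)) = Add(h, Q) = Add(Q, h))
Add(-30068, Mul(-1, Function('a')(26, 37))) = Add(-30068, Mul(-1, Add(26, 37))) = Add(-30068, Mul(-1, 63)) = Add(-30068, -63) = -30131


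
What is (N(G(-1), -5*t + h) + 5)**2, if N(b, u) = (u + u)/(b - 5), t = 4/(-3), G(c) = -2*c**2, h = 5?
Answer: 25/9 ≈ 2.7778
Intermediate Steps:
t = -4/3 (t = 4*(-1/3) = -4/3 ≈ -1.3333)
N(b, u) = 2*u/(-5 + b) (N(b, u) = (2*u)/(-5 + b) = 2*u/(-5 + b))
(N(G(-1), -5*t + h) + 5)**2 = (2*(-5*(-4/3) + 5)/(-5 - 2*(-1)**2) + 5)**2 = (2*(20/3 + 5)/(-5 - 2*1) + 5)**2 = (2*(35/3)/(-5 - 2) + 5)**2 = (2*(35/3)/(-7) + 5)**2 = (2*(35/3)*(-1/7) + 5)**2 = (-10/3 + 5)**2 = (5/3)**2 = 25/9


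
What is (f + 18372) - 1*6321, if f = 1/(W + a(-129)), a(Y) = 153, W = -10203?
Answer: 121112549/10050 ≈ 12051.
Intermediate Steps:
f = -1/10050 (f = 1/(-10203 + 153) = 1/(-10050) = -1/10050 ≈ -9.9503e-5)
(f + 18372) - 1*6321 = (-1/10050 + 18372) - 1*6321 = 184638599/10050 - 6321 = 121112549/10050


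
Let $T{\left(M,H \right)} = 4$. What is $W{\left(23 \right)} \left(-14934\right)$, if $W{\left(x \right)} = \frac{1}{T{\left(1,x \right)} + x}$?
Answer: $- \frac{4978}{9} \approx -553.11$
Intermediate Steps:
$W{\left(x \right)} = \frac{1}{4 + x}$
$W{\left(23 \right)} \left(-14934\right) = \frac{1}{4 + 23} \left(-14934\right) = \frac{1}{27} \left(-14934\right) = - \frac{4978}{9}$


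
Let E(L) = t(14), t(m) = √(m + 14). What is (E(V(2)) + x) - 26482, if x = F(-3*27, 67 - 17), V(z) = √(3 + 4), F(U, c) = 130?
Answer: -26352 + 2*√7 ≈ -26347.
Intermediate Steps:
V(z) = √7
t(m) = √(14 + m)
x = 130
E(L) = 2*√7 (E(L) = √(14 + 14) = √28 = 2*√7)
(E(V(2)) + x) - 26482 = (2*√7 + 130) - 26482 = (130 + 2*√7) - 26482 = -26352 + 2*√7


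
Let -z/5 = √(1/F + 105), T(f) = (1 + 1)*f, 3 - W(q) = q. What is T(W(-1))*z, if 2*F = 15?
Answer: -8*√23655/3 ≈ -410.14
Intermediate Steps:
F = 15/2 (F = (½)*15 = 15/2 ≈ 7.5000)
W(q) = 3 - q
T(f) = 2*f
z = -√23655/3 (z = -5*√(1/(15/2) + 105) = -5*√(2/15 + 105) = -√23655/3 ≈ -51.267)
T(W(-1))*z = (2*(3 - 1*(-1)))*(-√23655/3) = (2*(3 + 1))*(-√23655/3) = (2*4)*(-√23655/3) = 8*(-√23655/3) = -8*√23655/3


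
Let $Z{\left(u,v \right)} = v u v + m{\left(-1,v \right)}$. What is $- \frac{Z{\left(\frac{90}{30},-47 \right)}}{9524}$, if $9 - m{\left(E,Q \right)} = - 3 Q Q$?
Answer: $- \frac{13263}{9524} \approx -1.3926$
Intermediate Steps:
$m{\left(E,Q \right)} = 9 + 3 Q^{2}$ ($m{\left(E,Q \right)} = 9 - - 3 Q Q = 9 - - 3 Q^{2} = 9 + 3 Q^{2}$)
$Z{\left(u,v \right)} = 9 + 3 v^{2} + u v^{2}$ ($Z{\left(u,v \right)} = v u v + \left(9 + 3 v^{2}\right) = u v v + \left(9 + 3 v^{2}\right) = u v^{2} + \left(9 + 3 v^{2}\right) = 9 + 3 v^{2} + u v^{2}$)
$- \frac{Z{\left(\frac{90}{30},-47 \right)}}{9524} = - \frac{9 + 3 \left(-47\right)^{2} + \frac{90}{30} \left(-47\right)^{2}}{9524} = - \frac{9 + 3 \cdot 2209 + 90 \cdot \frac{1}{30} \cdot 2209}{9524} = - \frac{9 + 6627 + 3 \cdot 2209}{9524} = - \frac{9 + 6627 + 6627}{9524} = - \frac{13263}{9524}$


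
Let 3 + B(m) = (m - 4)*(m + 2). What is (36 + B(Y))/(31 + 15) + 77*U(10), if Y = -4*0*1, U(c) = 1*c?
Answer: 35445/46 ≈ 770.54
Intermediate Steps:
U(c) = c
Y = 0 (Y = 0*1 = 0)
B(m) = -3 + (-4 + m)*(2 + m) (B(m) = -3 + (m - 4)*(m + 2) = -3 + (-4 + m)*(2 + m))
(36 + B(Y))/(31 + 15) + 77*U(10) = (36 + (-11 + 0² - 2*0))/(31 + 15) + 77*10 = (36 + (-11 + 0 + 0))/46 + 770 = (36 - 11)*(1/46) + 770 = 25*(1/46) + 770 = 25/46 + 770 = 35445/46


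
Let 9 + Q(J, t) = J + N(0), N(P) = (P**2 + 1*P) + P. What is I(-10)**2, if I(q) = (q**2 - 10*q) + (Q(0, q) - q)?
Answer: 40401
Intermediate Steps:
N(P) = P**2 + 2*P (N(P) = (P**2 + P) + P = (P + P**2) + P = P**2 + 2*P)
Q(J, t) = -9 + J (Q(J, t) = -9 + (J + 0*(2 + 0)) = -9 + (J + 0*2) = -9 + (J + 0) = -9 + J)
I(q) = -9 + q**2 - 11*q (I(q) = (q**2 - 10*q) + ((-9 + 0) - q) = (q**2 - 10*q) + (-9 - q) = -9 + q**2 - 11*q)
I(-10)**2 = (-9 + (-10)**2 - 11*(-10))**2 = (-9 + 100 + 110)**2 = 201**2 = 40401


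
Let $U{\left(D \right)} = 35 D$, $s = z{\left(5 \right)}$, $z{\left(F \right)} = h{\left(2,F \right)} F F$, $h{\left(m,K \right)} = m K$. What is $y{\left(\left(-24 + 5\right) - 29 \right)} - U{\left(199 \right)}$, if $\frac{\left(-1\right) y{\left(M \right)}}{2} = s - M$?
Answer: $-7561$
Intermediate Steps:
$h{\left(m,K \right)} = K m$
$z{\left(F \right)} = 2 F^{3}$ ($z{\left(F \right)} = F 2 F F = 2 F F F = 2 F^{2} F = 2 F^{3}$)
$s = 250$ ($s = 2 \cdot 5^{3} = 2 \cdot 125 = 250$)
$y{\left(M \right)} = -500 + 2 M$ ($y{\left(M \right)} = - 2 \left(250 - M\right) = -500 + 2 M$)
$y{\left(\left(-24 + 5\right) - 29 \right)} - U{\left(199 \right)} = \left(-500 + 2 \left(\left(-24 + 5\right) - 29\right)\right) - 35 \cdot 199 = \left(-500 + 2 \left(-19 - 29\right)\right) - 6965 = \left(-500 + 2 \left(-48\right)\right) - 6965 = \left(-500 - 96\right) - 6965 = -596 - 6965 = -7561$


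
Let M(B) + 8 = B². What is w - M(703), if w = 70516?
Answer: -423685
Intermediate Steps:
M(B) = -8 + B²
w - M(703) = 70516 - (-8 + 703²) = 70516 - (-8 + 494209) = 70516 - 1*494201 = 70516 - 494201 = -423685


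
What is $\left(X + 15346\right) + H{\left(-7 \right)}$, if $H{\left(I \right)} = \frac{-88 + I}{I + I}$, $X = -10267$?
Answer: $\frac{71201}{14} \approx 5085.8$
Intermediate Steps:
$H{\left(I \right)} = \frac{-88 + I}{2 I}$
$\left(X + 15346\right) + H{\left(-7 \right)} = \left(-10267 + 15346\right) + \frac{-88 - 7}{2 \left(-7\right)} = 5079 + \frac{1}{2} \left(- \frac{1}{7}\right) \left(-95\right) = 5079 + \frac{95}{14} = \frac{71201}{14}$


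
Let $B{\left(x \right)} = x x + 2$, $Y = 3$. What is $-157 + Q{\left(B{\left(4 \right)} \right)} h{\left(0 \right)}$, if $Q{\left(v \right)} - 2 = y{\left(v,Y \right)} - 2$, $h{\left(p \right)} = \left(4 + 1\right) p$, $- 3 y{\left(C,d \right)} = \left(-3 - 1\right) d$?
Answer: $-157$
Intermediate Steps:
$y{\left(C,d \right)} = \frac{4 d}{3}$ ($y{\left(C,d \right)} = - \frac{\left(-3 - 1\right) d}{3} = - \frac{\left(-4\right) d}{3} = \frac{4 d}{3}$)
$h{\left(p \right)} = 5 p$
$B{\left(x \right)} = 2 + x^{2}$ ($B{\left(x \right)} = x^{2} + 2 = 2 + x^{2}$)
$Q{\left(v \right)} = 4$ ($Q{\left(v \right)} = 2 + \left(\frac{4}{3} \cdot 3 - 2\right) = 2 + \left(4 - 2\right) = 2 + 2 = 4$)
$-157 + Q{\left(B{\left(4 \right)} \right)} h{\left(0 \right)} = -157 + 4 \cdot 5 \cdot 0 = -157 + 4 \cdot 0 = -157 + 0 = -157$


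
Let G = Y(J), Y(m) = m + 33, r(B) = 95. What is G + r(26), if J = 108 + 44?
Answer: 280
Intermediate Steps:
J = 152
Y(m) = 33 + m
G = 185 (G = 33 + 152 = 185)
G + r(26) = 185 + 95 = 280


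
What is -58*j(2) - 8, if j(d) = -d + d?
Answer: -8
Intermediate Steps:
j(d) = 0
-58*j(2) - 8 = -58*0 - 8 = 0 - 8 = -8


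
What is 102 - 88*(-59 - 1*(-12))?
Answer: 4238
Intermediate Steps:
102 - 88*(-59 - 1*(-12)) = 102 - 88*(-59 + 12) = 102 - 88*(-47) = 102 + 4136 = 4238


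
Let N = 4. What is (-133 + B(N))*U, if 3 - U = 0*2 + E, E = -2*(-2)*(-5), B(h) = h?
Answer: -2967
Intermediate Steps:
E = -20 (E = 4*(-5) = -20)
U = 23 (U = 3 - (0*2 - 20) = 3 - (0 - 20) = 3 - 1*(-20) = 3 + 20 = 23)
(-133 + B(N))*U = (-133 + 4)*23 = -129*23 = -2967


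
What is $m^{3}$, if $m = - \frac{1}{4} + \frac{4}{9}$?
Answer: $\frac{343}{46656} \approx 0.0073517$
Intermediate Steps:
$m = \frac{7}{36}$ ($m = \left(-1\right) \frac{1}{4} + 4 \cdot \frac{1}{9} = - \frac{1}{4} + \frac{4}{9} = \frac{7}{36} \approx 0.19444$)
$m^{3} = \left(\frac{7}{36}\right)^{3} = \frac{343}{46656}$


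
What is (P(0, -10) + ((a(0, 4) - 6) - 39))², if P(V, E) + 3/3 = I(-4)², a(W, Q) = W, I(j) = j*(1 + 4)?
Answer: 125316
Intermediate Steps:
I(j) = 5*j (I(j) = j*5 = 5*j)
P(V, E) = 399 (P(V, E) = -1 + (5*(-4))² = -1 + (-20)² = -1 + 400 = 399)
(P(0, -10) + ((a(0, 4) - 6) - 39))² = (399 + ((0 - 6) - 39))² = (399 + (-6 - 39))² = (399 - 45)² = 354² = 125316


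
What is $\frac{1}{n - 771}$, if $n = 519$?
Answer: $- \frac{1}{252} \approx -0.0039683$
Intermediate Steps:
$\frac{1}{n - 771} = \frac{1}{519 - 771} = \frac{1}{-252} = - \frac{1}{252}$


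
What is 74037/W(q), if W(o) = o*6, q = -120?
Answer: -24679/240 ≈ -102.83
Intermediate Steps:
W(o) = 6*o
74037/W(q) = 74037/((6*(-120))) = 74037/(-720) = 74037*(-1/720) = -24679/240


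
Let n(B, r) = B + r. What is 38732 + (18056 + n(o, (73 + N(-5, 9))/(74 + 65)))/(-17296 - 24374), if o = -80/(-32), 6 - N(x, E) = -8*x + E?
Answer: 149558845999/3861420 ≈ 38732.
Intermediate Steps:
N(x, E) = 6 - E + 8*x (N(x, E) = 6 - (-8*x + E) = 6 - (E - 8*x) = 6 + (-E + 8*x) = 6 - E + 8*x)
o = 5/2 (o = -80*(-1/32) = 5/2 ≈ 2.5000)
38732 + (18056 + n(o, (73 + N(-5, 9))/(74 + 65)))/(-17296 - 24374) = 38732 + (18056 + (5/2 + (73 + (6 - 1*9 + 8*(-5)))/(74 + 65)))/(-17296 - 24374) = 38732 + (18056 + (5/2 + (73 + (6 - 9 - 40))/139))/(-41670) = 38732 + (18056 + (5/2 + (73 - 43)*(1/139)))*(-1/41670) = 38732 + (18056 + (5/2 + 30*(1/139)))*(-1/41670) = 38732 + (18056 + (5/2 + 30/139))*(-1/41670) = 38732 + (18056 + 755/278)*(-1/41670) = 38732 + (5020323/278)*(-1/41670) = 38732 - 1673441/3861420 = 149558845999/3861420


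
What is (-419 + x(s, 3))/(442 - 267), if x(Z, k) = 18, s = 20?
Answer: -401/175 ≈ -2.2914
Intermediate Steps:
(-419 + x(s, 3))/(442 - 267) = (-419 + 18)/(442 - 267) = -401/175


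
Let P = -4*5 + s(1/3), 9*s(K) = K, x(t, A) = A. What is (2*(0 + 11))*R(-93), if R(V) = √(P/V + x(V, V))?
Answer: 44*I*√1805626/279 ≈ 211.92*I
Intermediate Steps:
s(K) = K/9
P = -539/27 (P = -4*5 + (⅑)/3 = -20 + (⅑)*(⅓) = -20 + 1/27 = -539/27 ≈ -19.963)
R(V) = √(V - 539/(27*V)) (R(V) = √(-539/(27*V) + V) = √(V - 539/(27*V)))
(2*(0 + 11))*R(-93) = (2*(0 + 11))*(√(-1617/(-93) + 81*(-93))/9) = (2*11)*(√(-1617*(-1/93) - 7533)/9) = 22*(√(539/31 - 7533)/9) = 22*(√(-232984/31)/9) = 22*((2*I*√1805626/31)/9) = 22*(2*I*√1805626/279) = 44*I*√1805626/279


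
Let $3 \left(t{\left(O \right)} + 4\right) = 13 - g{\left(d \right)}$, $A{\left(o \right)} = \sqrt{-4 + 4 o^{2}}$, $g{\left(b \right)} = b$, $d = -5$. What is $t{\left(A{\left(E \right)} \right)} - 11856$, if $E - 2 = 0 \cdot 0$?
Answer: $-11854$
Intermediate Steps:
$E = 2$ ($E = 2 + 0 \cdot 0 = 2 + 0 = 2$)
$t{\left(O \right)} = 2$ ($t{\left(O \right)} = -4 + \frac{13 - -5}{3} = -4 + \frac{13 + 5}{3} = -4 + \frac{1}{3} \cdot 18 = -4 + 6 = 2$)
$t{\left(A{\left(E \right)} \right)} - 11856 = 2 - 11856 = -11854$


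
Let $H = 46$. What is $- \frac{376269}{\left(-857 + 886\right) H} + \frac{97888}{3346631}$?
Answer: $- \frac{1259102917147}{4464405754} \approx -282.03$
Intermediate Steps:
$- \frac{376269}{\left(-857 + 886\right) H} + \frac{97888}{3346631} = - \frac{376269}{\left(-857 + 886\right) 46} + \frac{97888}{3346631} = - \frac{376269}{29 \cdot 46} + 97888 \cdot \frac{1}{3346631} = - \frac{376269}{1334} + \frac{97888}{3346631} = - \frac{1259102917147}{4464405754}$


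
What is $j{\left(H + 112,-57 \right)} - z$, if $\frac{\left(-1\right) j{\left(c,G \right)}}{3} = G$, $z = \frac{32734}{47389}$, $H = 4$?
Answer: $\frac{8070785}{47389} \approx 170.31$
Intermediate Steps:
$z = \frac{32734}{47389}$ ($z = 32734 \cdot \frac{1}{47389} = \frac{32734}{47389} \approx 0.69075$)
$j{\left(c,G \right)} = - 3 G$
$j{\left(H + 112,-57 \right)} - z = \left(-3\right) \left(-57\right) - \frac{32734}{47389} = 171 - \frac{32734}{47389} = \frac{8070785}{47389}$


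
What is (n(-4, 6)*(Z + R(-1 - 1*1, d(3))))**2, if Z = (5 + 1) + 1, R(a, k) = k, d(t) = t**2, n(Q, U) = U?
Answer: 9216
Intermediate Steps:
Z = 7 (Z = 6 + 1 = 7)
(n(-4, 6)*(Z + R(-1 - 1*1, d(3))))**2 = (6*(7 + 3**2))**2 = (6*(7 + 9))**2 = (6*16)**2 = 96**2 = 9216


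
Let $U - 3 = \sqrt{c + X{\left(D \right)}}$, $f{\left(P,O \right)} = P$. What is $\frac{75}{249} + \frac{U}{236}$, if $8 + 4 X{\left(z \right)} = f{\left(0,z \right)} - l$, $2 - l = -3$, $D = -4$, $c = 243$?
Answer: $\frac{6149}{19588} + \frac{\sqrt{959}}{472} \approx 0.37953$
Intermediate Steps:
$l = 5$ ($l = 2 - -3 = 2 + 3 = 5$)
$X{\left(z \right)} = - \frac{13}{4}$ ($X{\left(z \right)} = -2 + \frac{0 - 5}{4} = -2 + \frac{1}{4} \left(-5\right) = -2 - \frac{5}{4} = - \frac{13}{4}$)
$U = 3 + \frac{\sqrt{959}}{2}$ ($U = 3 + \sqrt{243 - \frac{13}{4}} = 3 + \sqrt{\frac{959}{4}} = 3 + \frac{\sqrt{959}}{2} \approx 18.484$)
$\frac{75}{249} + \frac{U}{236} = \frac{75}{249} + \frac{3 + \frac{\sqrt{959}}{2}}{236} = 75 \cdot \frac{1}{249} + \left(3 + \frac{\sqrt{959}}{2}\right) \frac{1}{236} = \frac{25}{83} + \left(\frac{3}{236} + \frac{\sqrt{959}}{472}\right) = \frac{6149}{19588} + \frac{\sqrt{959}}{472}$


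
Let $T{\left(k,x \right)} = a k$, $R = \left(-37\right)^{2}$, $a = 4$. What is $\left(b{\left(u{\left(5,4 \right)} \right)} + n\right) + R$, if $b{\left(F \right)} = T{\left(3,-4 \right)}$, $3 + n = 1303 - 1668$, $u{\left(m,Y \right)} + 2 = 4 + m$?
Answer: $1013$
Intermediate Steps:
$u{\left(m,Y \right)} = 2 + m$ ($u{\left(m,Y \right)} = -2 + \left(4 + m\right) = 2 + m$)
$n = -368$ ($n = -3 + \left(1303 - 1668\right) = -3 - 365 = -368$)
$R = 1369$
$T{\left(k,x \right)} = 4 k$
$b{\left(F \right)} = 12$ ($b{\left(F \right)} = 4 \cdot 3 = 12$)
$\left(b{\left(u{\left(5,4 \right)} \right)} + n\right) + R = \left(12 - 368\right) + 1369 = -356 + 1369 = 1013$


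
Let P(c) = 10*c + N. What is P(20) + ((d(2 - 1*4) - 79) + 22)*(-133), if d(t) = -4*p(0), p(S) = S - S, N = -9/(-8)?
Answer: 62257/8 ≈ 7782.1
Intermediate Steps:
N = 9/8 (N = -9*(-⅛) = 9/8 ≈ 1.1250)
p(S) = 0
d(t) = 0 (d(t) = -4*0 = 0)
P(c) = 9/8 + 10*c (P(c) = 10*c + 9/8 = 9/8 + 10*c)
P(20) + ((d(2 - 1*4) - 79) + 22)*(-133) = (9/8 + 10*20) + ((0 - 79) + 22)*(-133) = (9/8 + 200) + (-79 + 22)*(-133) = 1609/8 - 57*(-133) = 1609/8 + 7581 = 62257/8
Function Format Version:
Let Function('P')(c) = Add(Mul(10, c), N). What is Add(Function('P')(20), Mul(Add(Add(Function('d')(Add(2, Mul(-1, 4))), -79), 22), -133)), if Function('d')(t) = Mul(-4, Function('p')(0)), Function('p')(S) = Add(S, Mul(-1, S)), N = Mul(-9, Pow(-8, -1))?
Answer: Rational(62257, 8) ≈ 7782.1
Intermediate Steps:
N = Rational(9, 8) (N = Mul(-9, Rational(-1, 8)) = Rational(9, 8) ≈ 1.1250)
Function('p')(S) = 0
Function('d')(t) = 0 (Function('d')(t) = Mul(-4, 0) = 0)
Function('P')(c) = Add(Rational(9, 8), Mul(10, c)) (Function('P')(c) = Add(Mul(10, c), Rational(9, 8)) = Add(Rational(9, 8), Mul(10, c)))
Add(Function('P')(20), Mul(Add(Add(Function('d')(Add(2, Mul(-1, 4))), -79), 22), -133)) = Add(Add(Rational(9, 8), Mul(10, 20)), Mul(Add(Add(0, -79), 22), -133)) = Add(Add(Rational(9, 8), 200), Mul(Add(-79, 22), -133)) = Add(Rational(1609, 8), Mul(-57, -133)) = Add(Rational(1609, 8), 7581) = Rational(62257, 8)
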